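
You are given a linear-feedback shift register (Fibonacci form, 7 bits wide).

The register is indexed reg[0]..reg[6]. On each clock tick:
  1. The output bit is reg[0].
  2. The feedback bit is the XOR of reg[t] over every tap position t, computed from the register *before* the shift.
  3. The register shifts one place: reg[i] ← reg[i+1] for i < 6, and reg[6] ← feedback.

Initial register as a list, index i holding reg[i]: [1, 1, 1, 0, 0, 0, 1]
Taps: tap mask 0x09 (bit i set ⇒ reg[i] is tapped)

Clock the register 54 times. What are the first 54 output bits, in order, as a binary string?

step | reg (before) | out | fb
   0 | 1110001 | 1 | 1
   1 | 1100011 | 1 | 1
   2 | 1000111 | 1 | 1
   3 | 0001111 | 0 | 1
   4 | 0011111 | 0 | 1
   5 | 0111111 | 0 | 1
   6 | 1111111 | 1 | 0
   7 | 1111110 | 1 | 0
   8 | 1111100 | 1 | 0
   9 | 1111000 | 1 | 0
  10 | 1110000 | 1 | 1
  11 | 1100001 | 1 | 1
  12 | 1000011 | 1 | 1
  13 | 0000111 | 0 | 0
  14 | 0001110 | 0 | 1
  15 | 0011101 | 0 | 1
  16 | 0111011 | 0 | 1
  17 | 1110111 | 1 | 1
  18 | 1101111 | 1 | 0
  19 | 1011110 | 1 | 0
  20 | 0111100 | 0 | 1
  21 | 1111001 | 1 | 0
  22 | 1110010 | 1 | 1
  23 | 1100101 | 1 | 1
  24 | 1001011 | 1 | 0
  25 | 0010110 | 0 | 0
  26 | 0101100 | 0 | 1
  27 | 1011001 | 1 | 0
  28 | 0110010 | 0 | 0
  29 | 1100100 | 1 | 1
  30 | 1001001 | 1 | 0
  31 | 0010010 | 0 | 0
  32 | 0100100 | 0 | 0
  33 | 1001000 | 1 | 0
  34 | 0010000 | 0 | 0
  35 | 0100000 | 0 | 0
  36 | 1000000 | 1 | 1
  37 | 0000001 | 0 | 0
  38 | 0000010 | 0 | 0
  39 | 0000100 | 0 | 0
  40 | 0001000 | 0 | 1
  41 | 0010001 | 0 | 0
  42 | 0100010 | 0 | 0
  43 | 1000100 | 1 | 1
  44 | 0001001 | 0 | 1
  45 | 0010011 | 0 | 0
  46 | 0100110 | 0 | 0
  47 | 1001100 | 1 | 0
  48 | 0011000 | 0 | 1
  49 | 0110001 | 0 | 0
  50 | 1100010 | 1 | 1
  51 | 1000101 | 1 | 1
  52 | 0001011 | 0 | 1
  53 | 0010111 | 0 | 0

111000111111100001110111100101100100100000010001001100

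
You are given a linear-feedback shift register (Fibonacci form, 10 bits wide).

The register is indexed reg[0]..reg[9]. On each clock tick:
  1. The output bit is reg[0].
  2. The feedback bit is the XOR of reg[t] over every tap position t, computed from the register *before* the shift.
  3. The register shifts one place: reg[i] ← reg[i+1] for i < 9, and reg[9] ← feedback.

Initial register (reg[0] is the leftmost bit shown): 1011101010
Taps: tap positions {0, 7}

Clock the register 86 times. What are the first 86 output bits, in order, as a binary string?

k : reg_k → out_k, fb_k
0: 1011101010 → 1, fb=1
1: 0111010101 → 0, fb=1
2: 1110101011 → 1, fb=1
3: 1101010111 → 1, fb=0
4: 1010101110 → 1, fb=0
5: 0101011100 → 0, fb=1
6: 1010111001 → 1, fb=1
7: 0101110011 → 0, fb=0
8: 1011100110 → 1, fb=0
9: 0111001100 → 0, fb=1
10: 1110011001 → 1, fb=1
11: 1100110011 → 1, fb=1
12: 1001100111 → 1, fb=0
13: 0011001110 → 0, fb=1
14: 0110011101 → 0, fb=1
15: 1100111011 → 1, fb=1
16: 1001110111 → 1, fb=0
17: 0011101110 → 0, fb=1
18: 0111011101 → 0, fb=1
19: 1110111011 → 1, fb=1
20: 1101110111 → 1, fb=0
21: 1011101110 → 1, fb=0
22: 0111011100 → 0, fb=1
23: 1110111001 → 1, fb=1
24: 1101110011 → 1, fb=1
25: 1011100111 → 1, fb=0
26: 0111001110 → 0, fb=1
27: 1110011101 → 1, fb=0
28: 1100111010 → 1, fb=1
29: 1001110101 → 1, fb=0
30: 0011101010 → 0, fb=0
31: 0111010100 → 0, fb=1
32: 1110101001 → 1, fb=1
33: 1101010011 → 1, fb=1
34: 1010100111 → 1, fb=0
35: 0101001110 → 0, fb=1
36: 1010011101 → 1, fb=0
37: 0100111010 → 0, fb=0
38: 1001110100 → 1, fb=0
39: 0011101000 → 0, fb=0
40: 0111010000 → 0, fb=0
41: 1110100000 → 1, fb=1
42: 1101000001 → 1, fb=1
43: 1010000011 → 1, fb=1
44: 0100000111 → 0, fb=1
45: 1000001111 → 1, fb=0
46: 0000011110 → 0, fb=1
47: 0000111101 → 0, fb=1
48: 0001111011 → 0, fb=0
49: 0011110110 → 0, fb=1
50: 0111101101 → 0, fb=1
51: 1111011011 → 1, fb=1
52: 1110110111 → 1, fb=0
53: 1101101110 → 1, fb=0
54: 1011011100 → 1, fb=0
55: 0110111000 → 0, fb=0
56: 1101110000 → 1, fb=1
57: 1011100001 → 1, fb=1
58: 0111000011 → 0, fb=0
59: 1110000110 → 1, fb=0
60: 1100001100 → 1, fb=0
61: 1000011000 → 1, fb=1
62: 0000110001 → 0, fb=0
63: 0001100010 → 0, fb=0
64: 0011000100 → 0, fb=1
65: 0110001001 → 0, fb=0
66: 1100010010 → 1, fb=1
67: 1000100101 → 1, fb=0
68: 0001001010 → 0, fb=0
69: 0010010100 → 0, fb=1
70: 0100101001 → 0, fb=0
71: 1001010010 → 1, fb=1
72: 0010100101 → 0, fb=1
73: 0101001011 → 0, fb=0
74: 1010010110 → 1, fb=0
75: 0100101100 → 0, fb=1
76: 1001011001 → 1, fb=1
77: 0010110011 → 0, fb=0
78: 0101100110 → 0, fb=1
79: 1011001101 → 1, fb=0
80: 0110011010 → 0, fb=0
81: 1100110100 → 1, fb=0
82: 1001101000 → 1, fb=1
83: 0011010001 → 0, fb=0
84: 0110100010 → 0, fb=0
85: 1101000100 → 1, fb=0

10111010101110011001110111011100111010100111010000011110110111000011000100101001011001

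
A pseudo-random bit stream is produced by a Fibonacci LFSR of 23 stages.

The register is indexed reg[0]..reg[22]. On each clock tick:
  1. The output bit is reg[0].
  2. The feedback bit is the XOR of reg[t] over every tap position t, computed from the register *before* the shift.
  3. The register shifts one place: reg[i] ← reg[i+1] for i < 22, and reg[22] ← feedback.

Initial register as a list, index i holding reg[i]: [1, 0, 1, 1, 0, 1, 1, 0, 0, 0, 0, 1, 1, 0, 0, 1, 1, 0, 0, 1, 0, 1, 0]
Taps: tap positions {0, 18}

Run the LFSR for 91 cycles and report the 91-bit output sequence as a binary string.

step | reg (before) | out | fb
   0 | 10110110000110011001010 | 1 | 1
   1 | 01101100001100110010101 | 0 | 1
   2 | 11011000011001100101011 | 1 | 1
   3 | 10110000110011001010111 | 1 | 0
   4 | 01100001100110010101110 | 0 | 0
   5 | 11000011001100101011100 | 1 | 0
   6 | 10000110011001010111000 | 1 | 0
   7 | 00001100110010101110000 | 0 | 1
   8 | 00011001100101011100001 | 0 | 0
   9 | 00110011001010111000010 | 0 | 0
  10 | 01100110010101110000100 | 0 | 0
  11 | 11001100101011100001000 | 1 | 1
  12 | 10011001010111000010001 | 1 | 0
  13 | 00110010101110000100010 | 0 | 0
  14 | 01100101011100001000100 | 0 | 0
  15 | 11001010111000010001000 | 1 | 1
  16 | 10010101110000100010001 | 1 | 0
  17 | 00101011100001000100010 | 0 | 0
  18 | 01010111000010001000100 | 0 | 0
  19 | 10101110000100010001000 | 1 | 1
  20 | 01011100001000100010001 | 0 | 1
  21 | 10111000010001000100011 | 1 | 1
  22 | 01110000100010001000111 | 0 | 0
  23 | 11100001000100010001110 | 1 | 1
  24 | 11000010001000100011101 | 1 | 0
  25 | 10000100010001000111010 | 1 | 0
  26 | 00001000100010001110100 | 0 | 1
  27 | 00010001000100011101001 | 0 | 0
  28 | 00100010001000111010010 | 0 | 1
  29 | 01000100010001110100101 | 0 | 0
  30 | 10001000100011101001010 | 1 | 1
  31 | 00010001000111010010101 | 0 | 1
  32 | 00100010001110100101011 | 0 | 0
  33 | 01000100011101001010110 | 0 | 1
  34 | 10001000111010010101101 | 1 | 1
  35 | 00010001110100101011011 | 0 | 1
  36 | 00100011101001010110111 | 0 | 1
  37 | 01000111010010101101111 | 0 | 0
  38 | 10001110100101011011110 | 1 | 0
  39 | 00011101001010110111100 | 0 | 1
  40 | 00111010010101101111001 | 0 | 1
  41 | 01110100101011011110011 | 0 | 1
  42 | 11101001010110111100111 | 1 | 1
  43 | 11010010101101111001111 | 1 | 1
  44 | 10100101011011110011111 | 1 | 0
  45 | 01001010110111100111110 | 0 | 1
  46 | 10010101101111001111101 | 1 | 0
  47 | 00101011011110011111010 | 0 | 1
  48 | 01010110111100111110101 | 0 | 1
  49 | 10101101111001111101011 | 1 | 1
  50 | 01011011110011111010111 | 0 | 1
  51 | 10110111100111110101111 | 1 | 1
  52 | 01101111001111101011111 | 0 | 1
  53 | 11011110011111010111111 | 1 | 0
  54 | 10111100111110101111110 | 1 | 0
  55 | 01111001111101011111100 | 0 | 1
  56 | 11110011111010111111001 | 1 | 0
  57 | 11100111110101111110010 | 1 | 0
  58 | 11001111101011111100100 | 1 | 1
  59 | 10011111010111111001001 | 1 | 1
  60 | 00111110101111110010011 | 0 | 1
  61 | 01111101011111100100111 | 0 | 0
  62 | 11111010111111001001110 | 1 | 1
  63 | 11110101111110010011101 | 1 | 0
  64 | 11101011111100100111010 | 1 | 0
  65 | 11010111111001001110100 | 1 | 0
  66 | 10101111110010011101000 | 1 | 1
  67 | 01011111100100111010001 | 0 | 1
  68 | 10111111001001110100011 | 1 | 1
  69 | 01111110010011101000111 | 0 | 0
  70 | 11111100100111010001110 | 1 | 1
  71 | 11111001001110100011101 | 1 | 0
  72 | 11110010011101000111010 | 1 | 0
  73 | 11100100111010001110100 | 1 | 0
  74 | 11001001110100011101000 | 1 | 1
  75 | 10010011101000111010001 | 1 | 0
  76 | 00100111010001110100010 | 0 | 0
  77 | 01001110100011101000100 | 0 | 0
  78 | 10011101000111010001000 | 1 | 1
  79 | 00111010001110100010001 | 0 | 1
  80 | 01110100011101000100011 | 0 | 0
  81 | 11101000111010001000110 | 1 | 1
  82 | 11010001110100010001101 | 1 | 1
  83 | 10100011101000100011011 | 1 | 0
  84 | 01000111010001000110110 | 0 | 1
  85 | 10001110100010001101101 | 1 | 1
  86 | 00011101000100011011011 | 0 | 1
  87 | 00111010001000110110111 | 0 | 1
  88 | 01110100010001101101111 | 0 | 0
  89 | 11101000100011011011110 | 1 | 0
  90 | 11010001000110110111100 | 1 | 0

1011011000011001100101011100001000100010001110100101011011110011111010111111001001110100011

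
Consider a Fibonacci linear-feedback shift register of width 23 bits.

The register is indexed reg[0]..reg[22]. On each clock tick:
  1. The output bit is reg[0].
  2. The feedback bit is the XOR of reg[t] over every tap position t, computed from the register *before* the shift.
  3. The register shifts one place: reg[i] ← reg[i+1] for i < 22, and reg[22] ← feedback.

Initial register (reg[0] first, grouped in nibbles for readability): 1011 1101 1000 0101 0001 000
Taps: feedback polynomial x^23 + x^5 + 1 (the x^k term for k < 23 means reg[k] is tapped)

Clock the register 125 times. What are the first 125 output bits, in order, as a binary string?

tick  register→output (feedback)
  0  10111101100001010001000→1 (0)
  1  01111011000010100010000→0 (0)
  2  11110110000101000100000→1 (0)
  3  11101100001010001000000→1 (0)
  4  11011000010100010000000→1 (1)
  5  10110000101000100000001→1 (1)
  6  01100001010001000000011→0 (0)
  7  11000010100010000000110→1 (1)
  8  10000101000100000001101→1 (0)
  9  00001010001000000011010→0 (0)
 10  00010100010000000110100→0 (1)
 11  00101000100000001101001→0 (0)
 12  01010001000000011010010→0 (0)
 13  10100010000000110100100→1 (1)
 14  01000100000001101001001→0 (1)
 15  10001000000011010010011→1 (1)
 16  00010000000110100100111→0 (0)
 17  00100000001101001001110→0 (0)
 18  01000000011010010011100→0 (0)
 19  10000000110100100111000→1 (1)
 20  00000001101001001110001→0 (0)
 21  00000011010010011100010→0 (0)
 22  00000110100100111000100→0 (1)
 23  00001101001001110001001→0 (1)
 24  00011010010011100010011→0 (0)
 25  00110100100111000100110→0 (1)
 26  01101001001110001001101→0 (0)
 27  11010010011100010011010→1 (1)
 28  10100100111000100110101→1 (0)
 29  01001001110001001101010→0 (0)
 30  10010011100010011010100→1 (1)
 31  00100111000100110101001→0 (1)
 32  01001110001001101010011→0 (1)
 33  10011100010011010100111→1 (0)
 34  00111000100110101001110→0 (0)
 35  01110001001101010011100→0 (0)
 36  11100010011010100111000→1 (1)
 37  11000100110101001110001→1 (0)
 38  10001001101010011100010→1 (1)
 39  00010011010100111000101→0 (0)
 40  00100110101001110001010→0 (1)
 41  01001101010011100010101→0 (1)
 42  10011010100111000101011→1 (1)
 43  00110101001110001010111→0 (1)
 44  01101010011100010101111→0 (0)
 45  11010100111000101011110→1 (0)
 46  10101001110001010111100→1 (1)
 47  01010011100010101111001→0 (0)
 48  10100111000101011110010→1 (0)
 49  01001110001010111100100→0 (1)
 50  10011100010101111001001→1 (0)
 51  00111000101011110010010→0 (0)
 52  01110001010111100100100→0 (0)
 53  11100010101111001001000→1 (1)
 54  11000101011110010010001→1 (0)
 55  10001010111100100100010→1 (1)
 56  00010101111001001000101→0 (1)
 57  00101011110010010001011→0 (0)
 58  01010111100100100010110→0 (1)
 59  10101111001001000101101→1 (0)
 60  01011110010010001011010→0 (1)
 61  10111100100100010110101→1 (0)
 62  01111001001000101101010→0 (0)
 63  11110010010001011010100→1 (1)
 64  11100100100010110101001→1 (0)
 65  11001001000101101010010→1 (1)
 66  10010010001011010100101→1 (1)
 67  00100100010110101001011→0 (1)
 68  01001000101101010010111→0 (0)
 69  10010001011010100101110→1 (1)
 70  00100010110101001011101→0 (0)
 71  01000101101010010111010→0 (1)
 72  10001011010100101110101→1 (1)
 73  00010110101001011101011→0 (1)
 74  00101101010010111010111→0 (1)
 75  01011010100101110101111→0 (0)
 76  10110101001011101011110→1 (0)
 77  01101010010111010111100→0 (0)
 78  11010100101110101111000→1 (0)
 79  10101001011101011110000→1 (1)
 80  01010010111010111100001→0 (0)
 81  10100101110101111000010→1 (0)
 82  01001011101011110000100→0 (0)
 83  10010111010111100001000→1 (0)
 84  00101110101111000010000→0 (1)
 85  01011101011110000100001→0 (1)
 86  10111010111100001000011→1 (1)
 87  01110101111000010000111→0 (1)
 88  11101011110000100001111→1 (1)
 89  11010111100001000011111→1 (0)
 90  10101111000010000111110→1 (0)
 91  01011110000100001111100→0 (1)
 92  10111100001000011111001→1 (0)
 93  01111000010000111110010→0 (0)
 94  11110000100001111100100→1 (1)
 95  11100001000011111001001→1 (1)
 96  11000010000111110010011→1 (1)
 97  10000100001111100100111→1 (0)
 98  00001000011111001001110→0 (0)
 99  00010000111110010011100→0 (0)
100  00100001111100100111000→0 (0)
101  01000011111001001110000→0 (0)
102  10000111110010011100000→1 (0)
103  00001111100100111000000→0 (1)
104  00011111001001110000001→0 (1)
105  00111110010011100000011→0 (1)
106  01111100100111000000111→0 (1)
107  11111001001110000001111→1 (1)
108  11110010011100000011111→1 (1)
109  11100100111000000111111→1 (0)
110  11001001110000001111110→1 (1)
111  10010011100000011111101→1 (1)
112  00100111000000111111011→0 (1)
113  01001110000001111110111→0 (1)
114  10011100000011111101111→1 (0)
115  00111000000111111011110→0 (0)
116  01110000001111110111100→0 (0)
117  11100000011111101111000→1 (1)
118  11000000111111011110001→1 (1)
119  10000001111110111100011→1 (1)
120  00000011111101111000111→0 (0)
121  00000111111011110001110→0 (1)
122  00001111110111100011101→0 (1)
123  00011111101111000111011→0 (1)
124  00111111011110001110111→0 (1)

10111101100001010001000000011010010011100010011010100111000101011110010010001011010100101110101111000010000111110010011100000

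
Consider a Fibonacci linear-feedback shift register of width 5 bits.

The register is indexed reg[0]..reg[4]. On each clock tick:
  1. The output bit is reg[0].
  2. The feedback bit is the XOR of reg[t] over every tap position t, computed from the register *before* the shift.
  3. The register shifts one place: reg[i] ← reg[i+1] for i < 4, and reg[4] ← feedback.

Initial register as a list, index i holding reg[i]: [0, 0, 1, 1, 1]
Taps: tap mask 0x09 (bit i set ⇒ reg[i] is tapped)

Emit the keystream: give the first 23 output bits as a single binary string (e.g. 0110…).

tick  register→output (feedback)
  0  00111→0 (1)
  1  01111→0 (1)
  2  11111→1 (0)
  3  11110→1 (0)
  4  11100→1 (1)
  5  11001→1 (1)
  6  10011→1 (0)
  7  00110→0 (1)
  8  01101→0 (0)
  9  11010→1 (0)
 10  10100→1 (1)
 11  01001→0 (0)
 12  10010→1 (0)
 13  00100→0 (0)
 14  01000→0 (0)
 15  10000→1 (1)
 16  00001→0 (0)
 17  00010→0 (1)
 18  00101→0 (0)
 19  01010→0 (1)
 20  10101→1 (1)
 21  01011→0 (1)
 22  10111→1 (0)

00111110011010010000101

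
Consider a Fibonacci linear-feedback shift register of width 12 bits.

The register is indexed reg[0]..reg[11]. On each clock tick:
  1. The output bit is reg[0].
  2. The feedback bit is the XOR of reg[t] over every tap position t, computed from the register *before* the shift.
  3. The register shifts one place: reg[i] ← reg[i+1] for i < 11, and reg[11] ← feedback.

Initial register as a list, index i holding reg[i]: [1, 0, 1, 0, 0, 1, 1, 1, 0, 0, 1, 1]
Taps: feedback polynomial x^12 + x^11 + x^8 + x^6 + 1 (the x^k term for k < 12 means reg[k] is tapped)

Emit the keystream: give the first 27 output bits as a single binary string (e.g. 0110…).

k : reg_k → out_k, fb_k
0: 101001110011 → 1, fb=1
1: 010011100111 → 0, fb=0
2: 100111001110 → 1, fb=0
3: 001110011100 → 0, fb=1
4: 011100111001 → 0, fb=1
5: 111001110011 → 1, fb=1
6: 110011100111 → 1, fb=1
7: 100111001111 → 1, fb=1
8: 001110011111 → 0, fb=0
9: 011100111110 → 0, fb=0
10: 111001111100 → 1, fb=1
11: 110011111001 → 1, fb=0
12: 100111110010 → 1, fb=0
13: 001111100100 → 0, fb=1
14: 011111001001 → 0, fb=0
15: 111110010010 → 1, fb=1
16: 111100100101 → 1, fb=1
17: 111001001011 → 1, fb=1
18: 110010010111 → 1, fb=0
19: 100100101110 → 1, fb=1
20: 001001011101 → 0, fb=0
21: 010010111010 → 0, fb=0
22: 100101110100 → 1, fb=0
23: 001011101000 → 0, fb=0
24: 010111010000 → 0, fb=0
25: 101110100000 → 1, fb=0
26: 011101000000 → 0, fb=0

101001110011100111110010010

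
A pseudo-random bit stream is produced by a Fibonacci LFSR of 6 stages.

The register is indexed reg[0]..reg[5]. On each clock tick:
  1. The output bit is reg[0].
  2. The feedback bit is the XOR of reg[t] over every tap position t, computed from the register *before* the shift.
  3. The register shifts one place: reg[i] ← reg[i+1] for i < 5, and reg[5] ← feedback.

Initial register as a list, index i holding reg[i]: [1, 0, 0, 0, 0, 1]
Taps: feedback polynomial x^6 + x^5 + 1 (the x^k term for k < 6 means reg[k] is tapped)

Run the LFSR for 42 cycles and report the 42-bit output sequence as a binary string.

100001000001111110101011001101110110100100

tick  register→output (feedback)
  0  100001→1 (0)
  1  000010→0 (0)
  2  000100→0 (0)
  3  001000→0 (0)
  4  010000→0 (0)
  5  100000→1 (1)
  6  000001→0 (1)
  7  000011→0 (1)
  8  000111→0 (1)
  9  001111→0 (1)
 10  011111→0 (1)
 11  111111→1 (0)
 12  111110→1 (1)
 13  111101→1 (0)
 14  111010→1 (1)
 15  110101→1 (0)
 16  101010→1 (1)
 17  010101→0 (1)
 18  101011→1 (0)
 19  010110→0 (0)
 20  101100→1 (1)
 21  011001→0 (1)
 22  110011→1 (0)
 23  100110→1 (1)
 24  001101→0 (1)
 25  011011→0 (1)
 26  110111→1 (0)
 27  101110→1 (1)
 28  011101→0 (1)
 29  111011→1 (0)
 30  110110→1 (1)
 31  101101→1 (0)
 32  011010→0 (0)
 33  110100→1 (1)
 34  101001→1 (0)
 35  010010→0 (0)
 36  100100→1 (1)
 37  001001→0 (1)
 38  010011→0 (1)
 39  100111→1 (0)
 40  001110→0 (0)
 41  011100→0 (0)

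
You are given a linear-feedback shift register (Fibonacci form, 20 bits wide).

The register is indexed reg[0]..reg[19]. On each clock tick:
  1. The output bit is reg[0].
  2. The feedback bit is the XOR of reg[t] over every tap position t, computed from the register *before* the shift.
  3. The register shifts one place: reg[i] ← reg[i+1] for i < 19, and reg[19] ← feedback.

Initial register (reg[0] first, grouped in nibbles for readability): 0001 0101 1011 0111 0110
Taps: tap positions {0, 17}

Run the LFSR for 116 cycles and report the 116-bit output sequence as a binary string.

k : reg_k → out_k, fb_k
0: 00010101101101110110 → 0, fb=1
1: 00101011011011101101 → 0, fb=1
2: 01010110110111011011 → 0, fb=0
3: 10101101101110110110 → 1, fb=0
4: 01011011011101101100 → 0, fb=1
5: 10110110111011011001 → 1, fb=1
6: 01101101110110110011 → 0, fb=0
7: 11011011101101100110 → 1, fb=0
8: 10110111011011001100 → 1, fb=0
9: 01101110110110011000 → 0, fb=0
10: 11011101101100110000 → 1, fb=1
11: 10111011011001100001 → 1, fb=1
12: 01110110110011000011 → 0, fb=0
13: 11101101100110000110 → 1, fb=0
14: 11011011001100001100 → 1, fb=0
15: 10110110011000011000 → 1, fb=1
16: 01101100110000110001 → 0, fb=0
17: 11011001100001100010 → 1, fb=1
18: 10110011000011000101 → 1, fb=0
19: 01100110000110001010 → 0, fb=0
20: 11001100001100010100 → 1, fb=0
21: 10011000011000101000 → 1, fb=1
22: 00110000110001010001 → 0, fb=0
23: 01100001100010100010 → 0, fb=0
24: 11000011000101000100 → 1, fb=0
25: 10000110001010001000 → 1, fb=1
26: 00001100010100010001 → 0, fb=0
27: 00011000101000100010 → 0, fb=0
28: 00110001010001000100 → 0, fb=1
29: 01100010100010001001 → 0, fb=0
30: 11000101000100010010 → 1, fb=1
31: 10001010001000100101 → 1, fb=0
32: 00010100010001001010 → 0, fb=0
33: 00101000100010010100 → 0, fb=1
34: 01010001000100101001 → 0, fb=0
35: 10100010001001010010 → 1, fb=1
36: 01000100010010100101 → 0, fb=1
37: 10001000100101001011 → 1, fb=1
38: 00010001001010010111 → 0, fb=1
39: 00100010010100101111 → 0, fb=1
40: 01000100101001011111 → 0, fb=1
41: 10001001010010111111 → 1, fb=0
42: 00010010100101111110 → 0, fb=1
43: 00100101001011111101 → 0, fb=1
44: 01001010010111111011 → 0, fb=0
45: 10010100101111110110 → 1, fb=0
46: 00101001011111101100 → 0, fb=1
47: 01010010111111011001 → 0, fb=0
48: 10100101111110110010 → 1, fb=1
49: 01001011111101100101 → 0, fb=1
50: 10010111111011001011 → 1, fb=1
51: 00101111110110010111 → 0, fb=1
52: 01011111101100101111 → 0, fb=1
53: 10111111011001011111 → 1, fb=0
54: 01111110110010111110 → 0, fb=1
55: 11111101100101111101 → 1, fb=0
56: 11111011001011111010 → 1, fb=1
57: 11110110010111110101 → 1, fb=0
58: 11101100101111101010 → 1, fb=1
59: 11011001011111010101 → 1, fb=0
60: 10110010111110101010 → 1, fb=1
61: 01100101111101010101 → 0, fb=1
62: 11001011111010101011 → 1, fb=1
63: 10010111110101010111 → 1, fb=0
64: 00101111101010101110 → 0, fb=1
65: 01011111010101011101 → 0, fb=1
66: 10111110101010111011 → 1, fb=1
67: 01111101010101110111 → 0, fb=1
68: 11111010101011101111 → 1, fb=0
69: 11110101010111011110 → 1, fb=0
70: 11101010101110111100 → 1, fb=0
71: 11010101011101111000 → 1, fb=1
72: 10101010111011110001 → 1, fb=1
73: 01010101110111100011 → 0, fb=0
74: 10101011101111000110 → 1, fb=0
75: 01010111011110001100 → 0, fb=1
76: 10101110111100011001 → 1, fb=1
77: 01011101111000110011 → 0, fb=0
78: 10111011110001100110 → 1, fb=0
79: 01110111100011001100 → 0, fb=1
80: 11101111000110011001 → 1, fb=1
81: 11011110001100110011 → 1, fb=1
82: 10111100011001100111 → 1, fb=0
83: 01111000110011001110 → 0, fb=1
84: 11110001100110011101 → 1, fb=0
85: 11100011001100111010 → 1, fb=1
86: 11000110011001110101 → 1, fb=0
87: 10001100110011101010 → 1, fb=1
88: 00011001100111010101 → 0, fb=1
89: 00110011001110101011 → 0, fb=0
90: 01100110011101010110 → 0, fb=1
91: 11001100111010101101 → 1, fb=0
92: 10011001110101011010 → 1, fb=1
93: 00110011101010110101 → 0, fb=1
94: 01100111010101101011 → 0, fb=0
95: 11001110101011010110 → 1, fb=0
96: 10011101010110101100 → 1, fb=0
97: 00111010101101011000 → 0, fb=0
98: 01110101011010110000 → 0, fb=0
99: 11101010110101100000 → 1, fb=1
100: 11010101101011000001 → 1, fb=1
101: 10101011010110000011 → 1, fb=1
102: 01010110101100000111 → 0, fb=1
103: 10101101011000001111 → 1, fb=0
104: 01011010110000011110 → 0, fb=1
105: 10110101100000111101 → 1, fb=0
106: 01101011000001111010 → 0, fb=0
107: 11010110000011110100 → 1, fb=0
108: 10101100000111101000 → 1, fb=1
109: 01011000001111010001 → 0, fb=0
110: 10110000011110100010 → 1, fb=1
111: 01100000111101000101 → 0, fb=1
112: 11000001111010001011 → 1, fb=1
113: 10000011110100010111 → 1, fb=0
114: 00000111101000101110 → 0, fb=1
115: 00001111010001011101 → 0, fb=1

00010101101101110110110011000011000101000100010010100101111110110010111110101010111011110001100110011101010110101100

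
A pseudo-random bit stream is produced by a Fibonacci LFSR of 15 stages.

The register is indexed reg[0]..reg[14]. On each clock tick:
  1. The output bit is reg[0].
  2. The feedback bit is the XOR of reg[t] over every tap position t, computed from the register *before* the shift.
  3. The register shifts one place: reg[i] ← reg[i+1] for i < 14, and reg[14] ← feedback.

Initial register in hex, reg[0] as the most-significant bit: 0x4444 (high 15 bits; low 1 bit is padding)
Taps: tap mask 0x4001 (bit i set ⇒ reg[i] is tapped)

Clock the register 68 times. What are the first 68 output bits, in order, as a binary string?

01000100010001001111000011110001010000010100001100000011000001000000

step | reg (before) | out | fb
   0 | 010001000100010 | 0 | 0
   1 | 100010001000100 | 1 | 1
   2 | 000100010001001 | 0 | 1
   3 | 001000100010011 | 0 | 1
   4 | 010001000100111 | 0 | 1
   5 | 100010001001111 | 1 | 0
   6 | 000100010011110 | 0 | 0
   7 | 001000100111100 | 0 | 0
   8 | 010001001111000 | 0 | 0
   9 | 100010011110000 | 1 | 1
  10 | 000100111100001 | 0 | 1
  11 | 001001111000011 | 0 | 1
  12 | 010011110000111 | 0 | 1
  13 | 100111100001111 | 1 | 0
  14 | 001111000011110 | 0 | 0
  15 | 011110000111100 | 0 | 0
  16 | 111100001111000 | 1 | 1
  17 | 111000011110001 | 1 | 0
  18 | 110000111100010 | 1 | 1
  19 | 100001111000101 | 1 | 0
  20 | 000011110001010 | 0 | 0
  21 | 000111100010100 | 0 | 0
  22 | 001111000101000 | 0 | 0
  23 | 011110001010000 | 0 | 0
  24 | 111100010100000 | 1 | 1
  25 | 111000101000001 | 1 | 0
  26 | 110001010000010 | 1 | 1
  27 | 100010100000101 | 1 | 0
  28 | 000101000001010 | 0 | 0
  29 | 001010000010100 | 0 | 0
  30 | 010100000101000 | 0 | 0
  31 | 101000001010000 | 1 | 1
  32 | 010000010100001 | 0 | 1
  33 | 100000101000011 | 1 | 0
  34 | 000001010000110 | 0 | 0
  35 | 000010100001100 | 0 | 0
  36 | 000101000011000 | 0 | 0
  37 | 001010000110000 | 0 | 0
  38 | 010100001100000 | 0 | 0
  39 | 101000011000000 | 1 | 1
  40 | 010000110000001 | 0 | 1
  41 | 100001100000011 | 1 | 0
  42 | 000011000000110 | 0 | 0
  43 | 000110000001100 | 0 | 0
  44 | 001100000011000 | 0 | 0
  45 | 011000000110000 | 0 | 0
  46 | 110000001100000 | 1 | 1
  47 | 100000011000001 | 1 | 0
  48 | 000000110000010 | 0 | 0
  49 | 000001100000100 | 0 | 0
  50 | 000011000001000 | 0 | 0
  51 | 000110000010000 | 0 | 0
  52 | 001100000100000 | 0 | 0
  53 | 011000001000000 | 0 | 0
  54 | 110000010000000 | 1 | 1
  55 | 100000100000001 | 1 | 0
  56 | 000001000000010 | 0 | 0
  57 | 000010000000100 | 0 | 0
  58 | 000100000001000 | 0 | 0
  59 | 001000000010000 | 0 | 0
  60 | 010000000100000 | 0 | 0
  61 | 100000001000000 | 1 | 1
  62 | 000000010000001 | 0 | 1
  63 | 000000100000011 | 0 | 1
  64 | 000001000000111 | 0 | 1
  65 | 000010000001111 | 0 | 1
  66 | 000100000011111 | 0 | 1
  67 | 001000000111111 | 0 | 1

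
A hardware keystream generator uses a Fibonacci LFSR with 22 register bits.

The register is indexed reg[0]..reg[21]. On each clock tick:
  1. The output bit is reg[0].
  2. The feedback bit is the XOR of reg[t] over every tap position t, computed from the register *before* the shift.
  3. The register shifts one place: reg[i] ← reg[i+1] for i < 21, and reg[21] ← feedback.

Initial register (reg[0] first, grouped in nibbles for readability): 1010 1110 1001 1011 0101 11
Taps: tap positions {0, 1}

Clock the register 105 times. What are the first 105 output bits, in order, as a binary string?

k : reg_k → out_k, fb_k
0: 1010111010011011010111 → 1, fb=1
1: 0101110100110110101111 → 0, fb=1
2: 1011101001101101011111 → 1, fb=1
3: 0111010011011010111111 → 0, fb=1
4: 1110100110110101111111 → 1, fb=0
5: 1101001101101011111110 → 1, fb=0
6: 1010011011010111111100 → 1, fb=1
7: 0100110110101111111001 → 0, fb=1
8: 1001101101011111110011 → 1, fb=1
9: 0011011010111111100111 → 0, fb=0
10: 0110110101111111001110 → 0, fb=1
11: 1101101011111110011101 → 1, fb=0
12: 1011010111111100111010 → 1, fb=1
13: 0110101111111001110101 → 0, fb=1
14: 1101011111110011101011 → 1, fb=0
15: 1010111111100111010110 → 1, fb=1
16: 0101111111001110101101 → 0, fb=1
17: 1011111110011101011011 → 1, fb=1
18: 0111111100111010110111 → 0, fb=1
19: 1111111001110101101111 → 1, fb=0
20: 1111110011101011011110 → 1, fb=0
21: 1111100111010110111100 → 1, fb=0
22: 1111001110101101111000 → 1, fb=0
23: 1110011101011011110000 → 1, fb=0
24: 1100111010110111100000 → 1, fb=0
25: 1001110101101111000000 → 1, fb=1
26: 0011101011011110000001 → 0, fb=0
27: 0111010110111100000010 → 0, fb=1
28: 1110101101111000000101 → 1, fb=0
29: 1101011011110000001010 → 1, fb=0
30: 1010110111100000010100 → 1, fb=1
31: 0101101111000000101001 → 0, fb=1
32: 1011011110000001010011 → 1, fb=1
33: 0110111100000010100111 → 0, fb=1
34: 1101111000000101001111 → 1, fb=0
35: 1011110000001010011110 → 1, fb=1
36: 0111100000010100111101 → 0, fb=1
37: 1111000000101001111011 → 1, fb=0
38: 1110000001010011110110 → 1, fb=0
39: 1100000010100111101100 → 1, fb=0
40: 1000000101001111011000 → 1, fb=1
41: 0000001010011110110001 → 0, fb=0
42: 0000010100111101100010 → 0, fb=0
43: 0000101001111011000100 → 0, fb=0
44: 0001010011110110001000 → 0, fb=0
45: 0010100111101100010000 → 0, fb=0
46: 0101001111011000100000 → 0, fb=1
47: 1010011110110001000001 → 1, fb=1
48: 0100111101100010000011 → 0, fb=1
49: 1001111011000100000111 → 1, fb=1
50: 0011110110001000001111 → 0, fb=0
51: 0111101100010000011110 → 0, fb=1
52: 1111011000100000111101 → 1, fb=0
53: 1110110001000001111010 → 1, fb=0
54: 1101100010000011110100 → 1, fb=0
55: 1011000100000111101000 → 1, fb=1
56: 0110001000001111010001 → 0, fb=1
57: 1100010000011110100011 → 1, fb=0
58: 1000100000111101000110 → 1, fb=1
59: 0001000001111010001101 → 0, fb=0
60: 0010000011110100011010 → 0, fb=0
61: 0100000111101000110100 → 0, fb=1
62: 1000001111010001101001 → 1, fb=1
63: 0000011110100011010011 → 0, fb=0
64: 0000111101000110100110 → 0, fb=0
65: 0001111010001101001100 → 0, fb=0
66: 0011110100011010011000 → 0, fb=0
67: 0111101000110100110000 → 0, fb=1
68: 1111010001101001100001 → 1, fb=0
69: 1110100011010011000010 → 1, fb=0
70: 1101000110100110000100 → 1, fb=0
71: 1010001101001100001000 → 1, fb=1
72: 0100011010011000010001 → 0, fb=1
73: 1000110100110000100011 → 1, fb=1
74: 0001101001100001000111 → 0, fb=0
75: 0011010011000010001110 → 0, fb=0
76: 0110100110000100011100 → 0, fb=1
77: 1101001100001000111001 → 1, fb=0
78: 1010011000010001110010 → 1, fb=1
79: 0100110000100011100101 → 0, fb=1
80: 1001100001000111001011 → 1, fb=1
81: 0011000010001110010111 → 0, fb=0
82: 0110000100011100101110 → 0, fb=1
83: 1100001000111001011101 → 1, fb=0
84: 1000010001110010111010 → 1, fb=1
85: 0000100011100101110101 → 0, fb=0
86: 0001000111001011101010 → 0, fb=0
87: 0010001110010111010100 → 0, fb=0
88: 0100011100101110101000 → 0, fb=1
89: 1000111001011101010001 → 1, fb=1
90: 0001110010111010100011 → 0, fb=0
91: 0011100101110101000110 → 0, fb=0
92: 0111001011101010001100 → 0, fb=1
93: 1110010111010100011001 → 1, fb=0
94: 1100101110101000110010 → 1, fb=0
95: 1001011101010001100100 → 1, fb=1
96: 0010111010100011001001 → 0, fb=0
97: 0101110101000110010010 → 0, fb=1
98: 1011101010001100100101 → 1, fb=1
99: 0111010100011001001011 → 0, fb=1
100: 1110101000110010010111 → 1, fb=0
101: 1101010001100100101110 → 1, fb=0
102: 1010100011001001011100 → 1, fb=1
103: 0101000110010010111001 → 0, fb=1
104: 1010001100100101110011 → 1, fb=1

101011101001101101011111110011101011011110000001010011110110001000001111010001101001100001000111001011101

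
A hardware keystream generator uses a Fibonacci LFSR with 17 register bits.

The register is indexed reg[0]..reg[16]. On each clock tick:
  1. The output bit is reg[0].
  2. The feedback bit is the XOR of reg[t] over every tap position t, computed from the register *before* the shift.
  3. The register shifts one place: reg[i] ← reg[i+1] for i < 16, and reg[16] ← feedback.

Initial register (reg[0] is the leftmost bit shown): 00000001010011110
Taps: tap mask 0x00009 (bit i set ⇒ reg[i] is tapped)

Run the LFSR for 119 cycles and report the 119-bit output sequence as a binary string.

tick  register→output (feedback)
  0  00000001010011110→0 (0)
  1  00000010100111100→0 (0)
  2  00000101001111000→0 (0)
  3  00001010011110000→0 (0)
  4  00010100111100000→0 (1)
  5  00101001111000001→0 (0)
  6  01010011110000010→0 (1)
  7  10100111100000101→1 (1)
  8  01001111000001011→0 (0)
  9  10011110000010110→1 (0)
 10  00111100000101100→0 (1)
 11  01111000001011001→0 (1)
 12  11110000010110011→1 (0)
 13  11100000101100110→1 (1)
 14  11000001011001101→1 (1)
 15  10000010110011011→1 (1)
 16  00000101100110111→0 (0)
 17  00001011001101110→0 (0)
 18  00010110011011100→0 (1)
 19  00101100110111001→0 (0)
 20  01011001101110010→0 (1)
 21  10110011011100101→1 (0)
 22  01100110111001010→0 (0)
 23  11001101110010100→1 (1)
 24  10011011100101001→1 (0)
 25  00110111001010010→0 (1)
 26  01101110010100101→0 (0)
 27  11011100101001010→1 (0)
 28  10111001010010100→1 (0)
 29  01110010100101000→0 (1)
 30  11100101001010001→1 (1)
 31  11001010010100011→1 (1)
 32  10010100101000111→1 (0)
 33  00101001010001110→0 (0)
 34  01010010100011100→0 (1)
 35  10100101000111001→1 (1)
 36  01001010001110011→0 (0)
 37  10010100011100110→1 (0)
 38  00101000111001100→0 (0)
 39  01010001110011000→0 (1)
 40  10100011100110001→1 (1)
 41  01000111001100011→0 (0)
 42  10001110011000110→1 (1)
 43  00011100110001101→0 (1)
 44  00111001100011011→0 (1)
 45  01110011000110111→0 (1)
 46  11100110001101111→1 (1)
 47  11001100011011111→1 (1)
 48  10011000110111111→1 (0)
 49  00110001101111110→0 (1)
 50  01100011011111101→0 (0)
 51  11000110111111010→1 (1)
 52  10001101111110101→1 (1)
 53  00011011111101011→0 (1)
 54  00110111111010111→0 (1)
 55  01101111110101111→0 (0)
 56  11011111101011110→1 (0)
 57  10111111010111100→1 (0)
 58  01111110101111000→0 (1)
 59  11111101011110001→1 (0)
 60  11111010111100010→1 (0)
 61  11110101111000100→1 (0)
 62  11101011110001000→1 (1)
 63  11010111100010001→1 (0)
 64  10101111000100010→1 (1)
 65  01011110001000101→0 (1)
 66  10111100010001011→1 (0)
 67  01111000100010110→0 (1)
 68  11110001000101101→1 (0)
 69  11100010001011010→1 (1)
 70  11000100010110101→1 (1)
 71  10001000101101011→1 (1)
 72  00010001011010111→0 (1)
 73  00100010110101111→0 (0)
 74  01000101101011110→0 (0)
 75  10001011010111100→1 (1)
 76  00010110101111001→0 (1)
 77  00101101011110011→0 (0)
 78  01011010111100110→0 (1)
 79  10110101111001101→1 (0)
 80  01101011110011010→0 (0)
 81  11010111100110100→1 (0)
 82  10101111001101000→1 (1)
 83  01011110011010001→0 (1)
 84  10111100110100011→1 (0)
 85  01111001101000110→0 (1)
 86  11110011010001101→1 (0)
 87  11100110100011010→1 (1)
 88  11001101000110101→1 (1)
 89  10011010001101011→1 (0)
 90  00110100011010110→0 (1)
 91  01101000110101101→0 (0)
 92  11010001101011010→1 (0)
 93  10100011010110100→1 (1)
 94  01000110101101001→0 (0)
 95  10001101011010010→1 (1)
 96  00011010110100101→0 (1)
 97  00110101101001011→0 (1)
 98  01101011010010111→0 (0)
 99  11010110100101110→1 (0)
100  10101101001011100→1 (1)
101  01011010010111001→0 (1)
102  10110100101110011→1 (0)
103  01101001011100110→0 (0)
104  11010010111001100→1 (0)
105  10100101110011000→1 (1)
106  01001011100110001→0 (0)
107  10010111001100010→1 (0)
108  00101110011000100→0 (0)
109  01011100110001000→0 (1)
110  10111001100010001→1 (0)
111  01110011000100010→0 (1)
112  11100110001000101→1 (1)
113  11001100010001011→1 (1)
114  10011000100010111→1 (0)
115  00110001000101110→0 (1)
116  01100010001011101→0 (0)
117  11000100010111010→1 (1)
118  10001000101110101→1 (1)

00000001010011110000010110011011100101001010001110011000110111111010111100010001011010111100110100011010110100101110011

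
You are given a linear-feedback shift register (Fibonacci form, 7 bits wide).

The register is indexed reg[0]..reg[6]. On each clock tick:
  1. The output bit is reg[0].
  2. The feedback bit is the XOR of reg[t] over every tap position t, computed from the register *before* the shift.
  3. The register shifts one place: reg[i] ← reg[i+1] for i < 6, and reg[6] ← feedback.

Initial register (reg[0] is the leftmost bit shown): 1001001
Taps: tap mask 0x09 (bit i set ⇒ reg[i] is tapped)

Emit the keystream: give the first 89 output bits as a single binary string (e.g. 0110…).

10010010000001000100110001011101011011000001100110101001110011110110100001010101111101001

step | reg (before) | out | fb
   0 | 1001001 | 1 | 0
   1 | 0010010 | 0 | 0
   2 | 0100100 | 0 | 0
   3 | 1001000 | 1 | 0
   4 | 0010000 | 0 | 0
   5 | 0100000 | 0 | 0
   6 | 1000000 | 1 | 1
   7 | 0000001 | 0 | 0
   8 | 0000010 | 0 | 0
   9 | 0000100 | 0 | 0
  10 | 0001000 | 0 | 1
  11 | 0010001 | 0 | 0
  12 | 0100010 | 0 | 0
  13 | 1000100 | 1 | 1
  14 | 0001001 | 0 | 1
  15 | 0010011 | 0 | 0
  16 | 0100110 | 0 | 0
  17 | 1001100 | 1 | 0
  18 | 0011000 | 0 | 1
  19 | 0110001 | 0 | 0
  20 | 1100010 | 1 | 1
  21 | 1000101 | 1 | 1
  22 | 0001011 | 0 | 1
  23 | 0010111 | 0 | 0
  24 | 0101110 | 0 | 1
  25 | 1011101 | 1 | 0
  26 | 0111010 | 0 | 1
  27 | 1110101 | 1 | 1
  28 | 1101011 | 1 | 0
  29 | 1010110 | 1 | 1
  30 | 0101101 | 0 | 1
  31 | 1011011 | 1 | 0
  32 | 0110110 | 0 | 0
  33 | 1101100 | 1 | 0
  34 | 1011000 | 1 | 0
  35 | 0110000 | 0 | 0
  36 | 1100000 | 1 | 1
  37 | 1000001 | 1 | 1
  38 | 0000011 | 0 | 0
  39 | 0000110 | 0 | 0
  40 | 0001100 | 0 | 1
  41 | 0011001 | 0 | 1
  42 | 0110011 | 0 | 0
  43 | 1100110 | 1 | 1
  44 | 1001101 | 1 | 0
  45 | 0011010 | 0 | 1
  46 | 0110101 | 0 | 0
  47 | 1101010 | 1 | 0
  48 | 1010100 | 1 | 1
  49 | 0101001 | 0 | 1
  50 | 1010011 | 1 | 1
  51 | 0100111 | 0 | 0
  52 | 1001110 | 1 | 0
  53 | 0011100 | 0 | 1
  54 | 0111001 | 0 | 1
  55 | 1110011 | 1 | 1
  56 | 1100111 | 1 | 1
  57 | 1001111 | 1 | 0
  58 | 0011110 | 0 | 1
  59 | 0111101 | 0 | 1
  60 | 1111011 | 1 | 0
  61 | 1110110 | 1 | 1
  62 | 1101101 | 1 | 0
  63 | 1011010 | 1 | 0
  64 | 0110100 | 0 | 0
  65 | 1101000 | 1 | 0
  66 | 1010000 | 1 | 1
  67 | 0100001 | 0 | 0
  68 | 1000010 | 1 | 1
  69 | 0000101 | 0 | 0
  70 | 0001010 | 0 | 1
  71 | 0010101 | 0 | 0
  72 | 0101010 | 0 | 1
  73 | 1010101 | 1 | 1
  74 | 0101011 | 0 | 1
  75 | 1010111 | 1 | 1
  76 | 0101111 | 0 | 1
  77 | 1011111 | 1 | 0
  78 | 0111110 | 0 | 1
  79 | 1111101 | 1 | 0
  80 | 1111010 | 1 | 0
  81 | 1110100 | 1 | 1
  82 | 1101001 | 1 | 0
  83 | 1010010 | 1 | 1
  84 | 0100101 | 0 | 0
  85 | 1001010 | 1 | 0
  86 | 0010100 | 0 | 0
  87 | 0101000 | 0 | 1
  88 | 1010001 | 1 | 1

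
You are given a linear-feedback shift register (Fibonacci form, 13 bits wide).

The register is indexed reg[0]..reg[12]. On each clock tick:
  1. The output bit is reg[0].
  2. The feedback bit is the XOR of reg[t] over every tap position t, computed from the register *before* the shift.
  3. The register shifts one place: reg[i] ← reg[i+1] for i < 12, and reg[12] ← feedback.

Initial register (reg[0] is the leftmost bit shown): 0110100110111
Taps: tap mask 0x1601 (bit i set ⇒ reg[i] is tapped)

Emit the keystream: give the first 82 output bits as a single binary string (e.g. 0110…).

step | reg (before) | out | fb
   0 | 0110100110111 | 0 | 0
   1 | 1101001101110 | 1 | 1
   2 | 1010011011101 | 1 | 0
   3 | 0100110111010 | 0 | 1
   4 | 1001101110101 | 1 | 1
   5 | 0011011101011 | 0 | 0
   6 | 0110111010110 | 0 | 1
   7 | 1101110101101 | 1 | 0
   8 | 1011101011010 | 1 | 0
   9 | 0111010110100 | 0 | 1
  10 | 1110101101001 | 1 | 1
  11 | 1101011010011 | 1 | 0
  12 | 1010110100110 | 1 | 0
  13 | 0101101001100 | 0 | 0
  14 | 1011010011000 | 1 | 0
  15 | 0110100110000 | 0 | 0
  16 | 1101001100000 | 1 | 1
  17 | 1010011000001 | 1 | 0
  18 | 0100110000010 | 0 | 0
  19 | 1001100000100 | 1 | 0
  20 | 0011000001000 | 0 | 1
  21 | 0110000010001 | 0 | 1
  22 | 1100000100011 | 1 | 0
  23 | 1000001000110 | 1 | 0
  24 | 0000010001100 | 0 | 0
  25 | 0000100011000 | 0 | 1
  26 | 0001000110001 | 0 | 1
  27 | 0010001100011 | 0 | 1
  28 | 0100011000111 | 0 | 0
  29 | 1000110001110 | 1 | 1
  30 | 0001100011101 | 0 | 1
  31 | 0011000111011 | 0 | 0
  32 | 0110001110110 | 0 | 1
  33 | 1100011101101 | 1 | 0
  34 | 1000111011010 | 1 | 0
  35 | 0001110110100 | 0 | 1
  36 | 0011101101001 | 0 | 0
  37 | 0111011010010 | 0 | 0
  38 | 1110110100100 | 1 | 0
  39 | 1101101001000 | 1 | 0
  40 | 1011010010000 | 1 | 1
  41 | 0110100100001 | 0 | 1
  42 | 1101001000011 | 1 | 0
  43 | 1010010000110 | 1 | 0
  44 | 0100100001100 | 0 | 0
  45 | 1001000011000 | 1 | 0
  46 | 0010000110000 | 0 | 0
  47 | 0100001100000 | 0 | 0
  48 | 1000011000000 | 1 | 1
  49 | 0000110000001 | 0 | 1
  50 | 0001100000011 | 0 | 1
  51 | 0011000000111 | 0 | 0
  52 | 0110000001110 | 0 | 0
  53 | 1100000011100 | 1 | 1
  54 | 1000000111001 | 1 | 1
  55 | 0000001110011 | 0 | 1
  56 | 0000011100111 | 0 | 0
  57 | 0000111001110 | 0 | 0
  58 | 0001110011100 | 0 | 0
  59 | 0011100111000 | 0 | 1
  60 | 0111001110001 | 0 | 1
  61 | 1110011100011 | 1 | 0
  62 | 1100111000110 | 1 | 0
  63 | 1001110001100 | 1 | 1
  64 | 0011100011001 | 0 | 0
  65 | 0111000110010 | 0 | 0
  66 | 1110001100100 | 1 | 0
  67 | 1100011001000 | 1 | 0
  68 | 1000110010000 | 1 | 1
  69 | 0001100100001 | 0 | 1
  70 | 0011001000011 | 0 | 1
  71 | 0110010000111 | 0 | 0
  72 | 1100100001110 | 1 | 1
  73 | 1001000011101 | 1 | 0
  74 | 0010000111010 | 0 | 1
  75 | 0100001110101 | 0 | 0
  76 | 1000011101010 | 1 | 0
  77 | 0000111010100 | 0 | 1
  78 | 0001110101001 | 0 | 0
  79 | 0011101010010 | 0 | 0
  80 | 0111010100100 | 0 | 1
  81 | 1110101001001 | 1 | 1

0110100110111010110100110000010001100011101101001000011000000111001110001100100001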